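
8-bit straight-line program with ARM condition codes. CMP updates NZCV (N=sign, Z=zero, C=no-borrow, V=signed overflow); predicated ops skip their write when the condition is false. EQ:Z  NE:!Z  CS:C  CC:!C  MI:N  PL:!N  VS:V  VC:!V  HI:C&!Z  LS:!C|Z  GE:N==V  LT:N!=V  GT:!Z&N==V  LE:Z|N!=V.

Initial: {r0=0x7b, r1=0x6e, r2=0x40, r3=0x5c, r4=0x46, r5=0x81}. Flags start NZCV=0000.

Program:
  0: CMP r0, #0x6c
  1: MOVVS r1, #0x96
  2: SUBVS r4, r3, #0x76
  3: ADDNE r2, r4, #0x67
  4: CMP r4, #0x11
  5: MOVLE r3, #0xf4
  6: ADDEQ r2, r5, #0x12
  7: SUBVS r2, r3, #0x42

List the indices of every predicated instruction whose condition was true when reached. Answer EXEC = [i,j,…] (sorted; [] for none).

0: ✓ CMP  NZCV=0010
1: · MOVVS
2: · SUBVS
3: ✓ ADDNE  r2←0xad
4: ✓ CMP  NZCV=0010
5: · MOVLE
6: · ADDEQ
7: · SUBVS

EXEC = [3]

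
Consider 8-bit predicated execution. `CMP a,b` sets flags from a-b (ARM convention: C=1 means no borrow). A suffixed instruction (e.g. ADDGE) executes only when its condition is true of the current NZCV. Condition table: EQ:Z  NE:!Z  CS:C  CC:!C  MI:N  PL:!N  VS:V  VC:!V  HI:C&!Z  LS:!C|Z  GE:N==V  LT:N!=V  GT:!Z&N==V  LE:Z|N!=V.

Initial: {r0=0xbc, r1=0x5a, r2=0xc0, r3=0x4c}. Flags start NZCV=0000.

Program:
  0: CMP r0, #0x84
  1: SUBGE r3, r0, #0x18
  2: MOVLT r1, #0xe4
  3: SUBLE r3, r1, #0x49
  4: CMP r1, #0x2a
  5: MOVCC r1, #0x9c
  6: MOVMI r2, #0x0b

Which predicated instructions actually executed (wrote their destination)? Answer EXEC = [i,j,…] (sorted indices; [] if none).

EXEC = [1]

[0] flags=0010 → (cmp)
[1] flags=0010 GE?T → r3=0xa4
[2] flags=0010 LT?F → skip
[3] flags=0010 LE?F → skip
[4] flags=0010 → (cmp)
[5] flags=0010 CC?F → skip
[6] flags=0010 MI?F → skip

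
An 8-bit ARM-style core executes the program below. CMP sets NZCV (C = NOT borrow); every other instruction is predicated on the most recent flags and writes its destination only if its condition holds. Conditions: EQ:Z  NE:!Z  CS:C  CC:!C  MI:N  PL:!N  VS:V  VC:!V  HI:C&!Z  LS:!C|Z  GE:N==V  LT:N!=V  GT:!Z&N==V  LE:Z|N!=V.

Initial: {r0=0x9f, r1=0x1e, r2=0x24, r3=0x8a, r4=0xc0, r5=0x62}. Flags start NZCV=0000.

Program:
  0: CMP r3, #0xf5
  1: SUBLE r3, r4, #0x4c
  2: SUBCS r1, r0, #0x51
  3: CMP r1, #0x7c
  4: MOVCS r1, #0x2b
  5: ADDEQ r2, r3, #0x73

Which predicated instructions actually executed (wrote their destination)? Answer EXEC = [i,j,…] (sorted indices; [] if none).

EXEC = [1]

[0] flags=1000 → (cmp)
[1] flags=1000 LE?T → r3=0x74
[2] flags=1000 CS?F → skip
[3] flags=1000 → (cmp)
[4] flags=1000 CS?F → skip
[5] flags=1000 EQ?F → skip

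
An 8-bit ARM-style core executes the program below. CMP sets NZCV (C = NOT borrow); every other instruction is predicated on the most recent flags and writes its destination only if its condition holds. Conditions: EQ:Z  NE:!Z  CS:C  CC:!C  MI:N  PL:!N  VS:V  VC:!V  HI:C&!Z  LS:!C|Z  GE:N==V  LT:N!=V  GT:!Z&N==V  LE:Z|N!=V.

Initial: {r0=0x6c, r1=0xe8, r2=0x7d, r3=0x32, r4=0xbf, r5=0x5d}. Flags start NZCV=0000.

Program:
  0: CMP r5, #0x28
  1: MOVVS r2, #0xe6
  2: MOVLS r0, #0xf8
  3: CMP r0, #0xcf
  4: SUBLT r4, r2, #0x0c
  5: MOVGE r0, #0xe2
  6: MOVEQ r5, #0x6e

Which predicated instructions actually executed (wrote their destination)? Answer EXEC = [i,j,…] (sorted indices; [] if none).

[0] flags=0010 → (cmp)
[1] flags=0010 VS?F → skip
[2] flags=0010 LS?F → skip
[3] flags=1001 → (cmp)
[4] flags=1001 LT?F → skip
[5] flags=1001 GE?T → r0=0xe2
[6] flags=1001 EQ?F → skip

EXEC = [5]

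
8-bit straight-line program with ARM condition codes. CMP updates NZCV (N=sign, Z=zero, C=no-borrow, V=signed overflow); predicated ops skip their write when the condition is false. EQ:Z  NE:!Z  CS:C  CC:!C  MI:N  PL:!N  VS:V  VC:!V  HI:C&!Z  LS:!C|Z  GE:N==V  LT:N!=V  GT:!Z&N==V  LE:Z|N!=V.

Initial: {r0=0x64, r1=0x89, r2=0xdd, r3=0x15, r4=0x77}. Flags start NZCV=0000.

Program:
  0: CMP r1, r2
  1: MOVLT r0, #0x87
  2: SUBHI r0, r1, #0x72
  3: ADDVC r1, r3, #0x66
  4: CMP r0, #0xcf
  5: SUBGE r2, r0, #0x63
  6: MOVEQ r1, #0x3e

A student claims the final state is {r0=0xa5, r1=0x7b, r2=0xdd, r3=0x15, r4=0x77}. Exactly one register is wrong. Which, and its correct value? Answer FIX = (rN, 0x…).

0: ✓ CMP  NZCV=1000
1: ✓ MOVLT  r0←0x87
2: · SUBHI
3: ✓ ADDVC  r1←0x7b
4: ✓ CMP  NZCV=1000
5: · SUBGE
6: · MOVEQ

FIX = (r0, 0x87)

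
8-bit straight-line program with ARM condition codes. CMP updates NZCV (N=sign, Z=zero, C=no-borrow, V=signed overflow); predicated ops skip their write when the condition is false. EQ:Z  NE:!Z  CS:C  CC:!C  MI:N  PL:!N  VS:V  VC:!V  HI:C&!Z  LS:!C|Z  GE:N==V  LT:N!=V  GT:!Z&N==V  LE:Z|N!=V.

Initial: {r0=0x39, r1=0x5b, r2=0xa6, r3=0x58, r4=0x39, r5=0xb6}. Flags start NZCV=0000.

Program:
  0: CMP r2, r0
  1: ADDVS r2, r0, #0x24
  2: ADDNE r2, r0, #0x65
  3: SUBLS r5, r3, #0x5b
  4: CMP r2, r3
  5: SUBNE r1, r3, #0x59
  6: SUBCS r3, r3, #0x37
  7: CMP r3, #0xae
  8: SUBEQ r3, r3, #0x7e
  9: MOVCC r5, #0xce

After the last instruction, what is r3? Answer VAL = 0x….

VAL = 0x21

[0] flags=0011 → (cmp)
[1] flags=0011 VS?T → r2=0x5d
[2] flags=0011 NE?T → r2=0x9e
[3] flags=0011 LS?F → skip
[4] flags=0011 → (cmp)
[5] flags=0011 NE?T → r1=0xff
[6] flags=0011 CS?T → r3=0x21
[7] flags=0000 → (cmp)
[8] flags=0000 EQ?F → skip
[9] flags=0000 CC?T → r5=0xce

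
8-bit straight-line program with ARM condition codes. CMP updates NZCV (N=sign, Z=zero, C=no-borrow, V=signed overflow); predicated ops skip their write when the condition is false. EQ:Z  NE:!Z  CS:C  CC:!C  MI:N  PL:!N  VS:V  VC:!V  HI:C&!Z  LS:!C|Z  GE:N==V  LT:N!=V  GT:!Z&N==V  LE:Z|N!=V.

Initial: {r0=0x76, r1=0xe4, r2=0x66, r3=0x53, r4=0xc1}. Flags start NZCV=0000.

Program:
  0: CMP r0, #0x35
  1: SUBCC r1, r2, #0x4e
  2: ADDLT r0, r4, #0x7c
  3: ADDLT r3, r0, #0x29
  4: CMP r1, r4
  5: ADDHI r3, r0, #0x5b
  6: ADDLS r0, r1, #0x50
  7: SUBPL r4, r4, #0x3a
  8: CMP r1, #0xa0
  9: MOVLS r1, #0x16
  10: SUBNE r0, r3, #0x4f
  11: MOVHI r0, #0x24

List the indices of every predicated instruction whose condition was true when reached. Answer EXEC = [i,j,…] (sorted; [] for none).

EXEC = [5,7,10,11]

0: ✓ CMP  NZCV=0010
1: · SUBCC
2: · ADDLT
3: · ADDLT
4: ✓ CMP  NZCV=0010
5: ✓ ADDHI  r3←0xd1
6: · ADDLS
7: ✓ SUBPL  r4←0x87
8: ✓ CMP  NZCV=0010
9: · MOVLS
10: ✓ SUBNE  r0←0x82
11: ✓ MOVHI  r0←0x24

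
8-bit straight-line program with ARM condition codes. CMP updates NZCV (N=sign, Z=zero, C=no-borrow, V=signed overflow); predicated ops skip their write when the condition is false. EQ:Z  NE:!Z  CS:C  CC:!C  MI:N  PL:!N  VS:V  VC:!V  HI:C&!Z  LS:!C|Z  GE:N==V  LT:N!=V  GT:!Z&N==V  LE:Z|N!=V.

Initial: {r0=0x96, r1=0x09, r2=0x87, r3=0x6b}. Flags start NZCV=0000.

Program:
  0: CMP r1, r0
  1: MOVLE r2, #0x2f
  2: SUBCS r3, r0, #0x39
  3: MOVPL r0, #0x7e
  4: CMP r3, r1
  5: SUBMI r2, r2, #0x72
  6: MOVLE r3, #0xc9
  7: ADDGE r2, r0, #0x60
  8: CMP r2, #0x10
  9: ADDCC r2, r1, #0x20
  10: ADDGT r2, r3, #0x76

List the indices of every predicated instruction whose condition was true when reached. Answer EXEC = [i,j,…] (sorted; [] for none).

EXEC = [3,7]

[0] flags=0000 → (cmp)
[1] flags=0000 LE?F → skip
[2] flags=0000 CS?F → skip
[3] flags=0000 PL?T → r0=0x7e
[4] flags=0010 → (cmp)
[5] flags=0010 MI?F → skip
[6] flags=0010 LE?F → skip
[7] flags=0010 GE?T → r2=0xde
[8] flags=1010 → (cmp)
[9] flags=1010 CC?F → skip
[10] flags=1010 GT?F → skip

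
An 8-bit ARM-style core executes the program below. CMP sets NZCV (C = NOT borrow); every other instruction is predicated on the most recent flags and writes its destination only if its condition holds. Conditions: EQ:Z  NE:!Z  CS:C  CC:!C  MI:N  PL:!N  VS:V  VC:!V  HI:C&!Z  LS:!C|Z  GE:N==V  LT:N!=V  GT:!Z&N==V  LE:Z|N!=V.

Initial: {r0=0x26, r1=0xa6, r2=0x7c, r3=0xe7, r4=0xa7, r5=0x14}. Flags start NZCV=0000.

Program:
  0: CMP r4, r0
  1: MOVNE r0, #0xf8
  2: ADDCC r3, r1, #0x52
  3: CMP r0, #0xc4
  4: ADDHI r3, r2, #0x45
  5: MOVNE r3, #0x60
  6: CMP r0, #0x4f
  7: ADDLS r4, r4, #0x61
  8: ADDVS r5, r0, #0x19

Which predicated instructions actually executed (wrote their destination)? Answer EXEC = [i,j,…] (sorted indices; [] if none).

[0] flags=1010 → (cmp)
[1] flags=1010 NE?T → r0=0xf8
[2] flags=1010 CC?F → skip
[3] flags=0010 → (cmp)
[4] flags=0010 HI?T → r3=0xc1
[5] flags=0010 NE?T → r3=0x60
[6] flags=1010 → (cmp)
[7] flags=1010 LS?F → skip
[8] flags=1010 VS?F → skip

EXEC = [1,4,5]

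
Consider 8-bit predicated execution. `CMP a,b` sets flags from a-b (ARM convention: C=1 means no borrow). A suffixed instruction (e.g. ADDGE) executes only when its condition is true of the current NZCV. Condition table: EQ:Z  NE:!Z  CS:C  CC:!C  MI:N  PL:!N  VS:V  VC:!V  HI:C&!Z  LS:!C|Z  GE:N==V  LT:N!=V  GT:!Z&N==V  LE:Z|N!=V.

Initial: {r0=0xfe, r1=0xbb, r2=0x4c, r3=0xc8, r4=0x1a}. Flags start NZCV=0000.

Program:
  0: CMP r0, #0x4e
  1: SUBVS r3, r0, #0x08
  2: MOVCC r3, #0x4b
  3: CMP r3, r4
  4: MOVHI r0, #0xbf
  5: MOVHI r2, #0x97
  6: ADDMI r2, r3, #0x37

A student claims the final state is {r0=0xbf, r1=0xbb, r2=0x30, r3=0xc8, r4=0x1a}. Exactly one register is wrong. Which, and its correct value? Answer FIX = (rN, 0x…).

FIX = (r2, 0xff)

[0] flags=1010 → (cmp)
[1] flags=1010 VS?F → skip
[2] flags=1010 CC?F → skip
[3] flags=1010 → (cmp)
[4] flags=1010 HI?T → r0=0xbf
[5] flags=1010 HI?T → r2=0x97
[6] flags=1010 MI?T → r2=0xff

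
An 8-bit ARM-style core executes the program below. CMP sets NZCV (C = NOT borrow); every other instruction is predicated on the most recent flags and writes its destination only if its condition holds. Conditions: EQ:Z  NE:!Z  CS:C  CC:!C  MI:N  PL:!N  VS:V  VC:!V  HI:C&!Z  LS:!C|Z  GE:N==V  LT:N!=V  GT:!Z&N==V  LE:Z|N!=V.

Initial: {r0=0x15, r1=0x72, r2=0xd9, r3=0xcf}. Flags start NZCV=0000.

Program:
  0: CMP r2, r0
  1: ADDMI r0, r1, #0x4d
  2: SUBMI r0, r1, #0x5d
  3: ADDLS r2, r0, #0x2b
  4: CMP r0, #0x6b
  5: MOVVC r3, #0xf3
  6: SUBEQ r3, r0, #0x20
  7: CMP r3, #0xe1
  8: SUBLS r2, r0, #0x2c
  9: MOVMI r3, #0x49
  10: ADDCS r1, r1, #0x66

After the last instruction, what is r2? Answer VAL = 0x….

VAL = 0xd9

[0] flags=1010 → (cmp)
[1] flags=1010 MI?T → r0=0xbf
[2] flags=1010 MI?T → r0=0x15
[3] flags=1010 LS?F → skip
[4] flags=1000 → (cmp)
[5] flags=1000 VC?T → r3=0xf3
[6] flags=1000 EQ?F → skip
[7] flags=0010 → (cmp)
[8] flags=0010 LS?F → skip
[9] flags=0010 MI?F → skip
[10] flags=0010 CS?T → r1=0xd8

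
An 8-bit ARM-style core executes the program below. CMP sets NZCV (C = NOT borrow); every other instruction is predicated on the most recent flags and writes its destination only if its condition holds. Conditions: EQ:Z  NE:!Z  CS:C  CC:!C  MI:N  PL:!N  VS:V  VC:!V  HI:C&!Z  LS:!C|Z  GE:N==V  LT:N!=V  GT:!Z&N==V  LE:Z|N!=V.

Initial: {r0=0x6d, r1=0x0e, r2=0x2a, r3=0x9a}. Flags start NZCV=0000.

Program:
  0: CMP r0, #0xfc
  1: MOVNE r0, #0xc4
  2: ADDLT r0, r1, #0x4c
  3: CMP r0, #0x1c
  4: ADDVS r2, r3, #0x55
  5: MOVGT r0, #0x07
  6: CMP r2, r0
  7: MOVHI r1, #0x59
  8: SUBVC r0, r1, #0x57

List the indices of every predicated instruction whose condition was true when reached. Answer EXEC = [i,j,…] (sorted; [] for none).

[0] flags=0000 → (cmp)
[1] flags=0000 NE?T → r0=0xc4
[2] flags=0000 LT?F → skip
[3] flags=1010 → (cmp)
[4] flags=1010 VS?F → skip
[5] flags=1010 GT?F → skip
[6] flags=0000 → (cmp)
[7] flags=0000 HI?F → skip
[8] flags=0000 VC?T → r0=0xb7

EXEC = [1,8]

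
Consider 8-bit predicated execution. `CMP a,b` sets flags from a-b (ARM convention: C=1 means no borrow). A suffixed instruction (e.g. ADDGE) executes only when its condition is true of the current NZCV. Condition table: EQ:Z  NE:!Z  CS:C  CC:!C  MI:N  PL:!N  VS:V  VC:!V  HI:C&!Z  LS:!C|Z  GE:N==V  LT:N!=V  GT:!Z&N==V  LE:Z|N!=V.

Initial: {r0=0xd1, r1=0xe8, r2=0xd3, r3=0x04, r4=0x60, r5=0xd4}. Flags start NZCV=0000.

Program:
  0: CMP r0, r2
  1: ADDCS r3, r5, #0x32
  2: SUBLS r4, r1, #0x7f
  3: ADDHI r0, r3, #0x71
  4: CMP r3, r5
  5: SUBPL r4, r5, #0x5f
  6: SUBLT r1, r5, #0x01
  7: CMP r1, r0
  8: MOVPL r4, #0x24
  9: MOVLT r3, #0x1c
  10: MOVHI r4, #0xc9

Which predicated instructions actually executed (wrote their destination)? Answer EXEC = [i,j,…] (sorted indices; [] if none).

[0] flags=1000 → (cmp)
[1] flags=1000 CS?F → skip
[2] flags=1000 LS?T → r4=0x69
[3] flags=1000 HI?F → skip
[4] flags=0000 → (cmp)
[5] flags=0000 PL?T → r4=0x75
[6] flags=0000 LT?F → skip
[7] flags=0010 → (cmp)
[8] flags=0010 PL?T → r4=0x24
[9] flags=0010 LT?F → skip
[10] flags=0010 HI?T → r4=0xc9

EXEC = [2,5,8,10]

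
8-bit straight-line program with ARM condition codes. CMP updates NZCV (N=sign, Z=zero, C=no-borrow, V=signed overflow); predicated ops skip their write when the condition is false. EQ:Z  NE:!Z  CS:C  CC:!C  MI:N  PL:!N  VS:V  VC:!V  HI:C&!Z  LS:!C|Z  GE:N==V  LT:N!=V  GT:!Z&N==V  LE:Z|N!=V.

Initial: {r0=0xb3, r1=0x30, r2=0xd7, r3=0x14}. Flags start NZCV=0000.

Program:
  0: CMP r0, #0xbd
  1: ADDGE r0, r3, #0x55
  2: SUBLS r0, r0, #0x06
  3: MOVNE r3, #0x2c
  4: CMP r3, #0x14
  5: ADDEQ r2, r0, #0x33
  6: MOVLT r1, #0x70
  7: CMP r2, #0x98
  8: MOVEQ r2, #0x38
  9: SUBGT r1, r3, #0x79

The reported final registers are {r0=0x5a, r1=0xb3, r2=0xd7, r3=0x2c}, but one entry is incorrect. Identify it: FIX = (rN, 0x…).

FIX = (r0, 0xad)

0: ✓ CMP  NZCV=1000
1: · ADDGE
2: ✓ SUBLS  r0←0xad
3: ✓ MOVNE  r3←0x2c
4: ✓ CMP  NZCV=0010
5: · ADDEQ
6: · MOVLT
7: ✓ CMP  NZCV=0010
8: · MOVEQ
9: ✓ SUBGT  r1←0xb3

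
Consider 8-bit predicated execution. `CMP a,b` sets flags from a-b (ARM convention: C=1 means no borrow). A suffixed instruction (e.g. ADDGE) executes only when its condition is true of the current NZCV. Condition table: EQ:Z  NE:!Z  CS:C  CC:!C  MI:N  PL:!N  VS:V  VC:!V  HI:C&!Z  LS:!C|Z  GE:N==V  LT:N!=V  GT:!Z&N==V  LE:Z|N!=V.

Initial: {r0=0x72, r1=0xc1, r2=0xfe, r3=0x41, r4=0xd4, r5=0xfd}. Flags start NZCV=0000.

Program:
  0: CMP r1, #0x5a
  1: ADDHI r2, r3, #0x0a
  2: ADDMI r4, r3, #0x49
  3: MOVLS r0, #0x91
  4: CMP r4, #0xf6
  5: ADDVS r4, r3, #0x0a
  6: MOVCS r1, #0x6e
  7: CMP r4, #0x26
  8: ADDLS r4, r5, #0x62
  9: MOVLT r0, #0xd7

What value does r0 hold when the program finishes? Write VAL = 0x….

VAL = 0xd7

[0] flags=0011 → (cmp)
[1] flags=0011 HI?T → r2=0x4b
[2] flags=0011 MI?F → skip
[3] flags=0011 LS?F → skip
[4] flags=1000 → (cmp)
[5] flags=1000 VS?F → skip
[6] flags=1000 CS?F → skip
[7] flags=1010 → (cmp)
[8] flags=1010 LS?F → skip
[9] flags=1010 LT?T → r0=0xd7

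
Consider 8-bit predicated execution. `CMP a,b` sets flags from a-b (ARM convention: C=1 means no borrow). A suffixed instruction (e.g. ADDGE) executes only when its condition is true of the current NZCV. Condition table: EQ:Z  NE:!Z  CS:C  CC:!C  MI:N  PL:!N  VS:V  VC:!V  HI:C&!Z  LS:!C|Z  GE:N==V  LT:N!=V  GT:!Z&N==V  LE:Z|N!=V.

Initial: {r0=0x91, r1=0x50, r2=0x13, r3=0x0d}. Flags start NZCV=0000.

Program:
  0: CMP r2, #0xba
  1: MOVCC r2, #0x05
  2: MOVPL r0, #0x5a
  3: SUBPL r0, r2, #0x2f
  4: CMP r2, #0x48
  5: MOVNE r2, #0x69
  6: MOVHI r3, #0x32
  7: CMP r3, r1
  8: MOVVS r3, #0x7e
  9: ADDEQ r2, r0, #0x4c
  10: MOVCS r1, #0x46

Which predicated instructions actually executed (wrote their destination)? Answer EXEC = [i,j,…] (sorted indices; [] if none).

0: ✓ CMP  NZCV=0000
1: ✓ MOVCC  r2←0x05
2: ✓ MOVPL  r0←0x5a
3: ✓ SUBPL  r0←0xd6
4: ✓ CMP  NZCV=1000
5: ✓ MOVNE  r2←0x69
6: · MOVHI
7: ✓ CMP  NZCV=1000
8: · MOVVS
9: · ADDEQ
10: · MOVCS

EXEC = [1,2,3,5]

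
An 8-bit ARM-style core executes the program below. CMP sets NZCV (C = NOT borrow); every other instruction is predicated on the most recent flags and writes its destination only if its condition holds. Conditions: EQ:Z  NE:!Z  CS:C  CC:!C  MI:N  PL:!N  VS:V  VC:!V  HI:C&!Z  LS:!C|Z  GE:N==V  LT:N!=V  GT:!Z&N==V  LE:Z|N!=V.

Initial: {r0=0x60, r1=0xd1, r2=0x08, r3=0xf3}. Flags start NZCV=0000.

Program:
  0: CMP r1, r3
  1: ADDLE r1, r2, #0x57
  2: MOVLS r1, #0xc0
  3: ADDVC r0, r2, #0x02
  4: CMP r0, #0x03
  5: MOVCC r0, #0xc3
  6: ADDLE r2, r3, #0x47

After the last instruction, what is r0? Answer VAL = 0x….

VAL = 0x0a

[0] flags=1000 → (cmp)
[1] flags=1000 LE?T → r1=0x5f
[2] flags=1000 LS?T → r1=0xc0
[3] flags=1000 VC?T → r0=0x0a
[4] flags=0010 → (cmp)
[5] flags=0010 CC?F → skip
[6] flags=0010 LE?F → skip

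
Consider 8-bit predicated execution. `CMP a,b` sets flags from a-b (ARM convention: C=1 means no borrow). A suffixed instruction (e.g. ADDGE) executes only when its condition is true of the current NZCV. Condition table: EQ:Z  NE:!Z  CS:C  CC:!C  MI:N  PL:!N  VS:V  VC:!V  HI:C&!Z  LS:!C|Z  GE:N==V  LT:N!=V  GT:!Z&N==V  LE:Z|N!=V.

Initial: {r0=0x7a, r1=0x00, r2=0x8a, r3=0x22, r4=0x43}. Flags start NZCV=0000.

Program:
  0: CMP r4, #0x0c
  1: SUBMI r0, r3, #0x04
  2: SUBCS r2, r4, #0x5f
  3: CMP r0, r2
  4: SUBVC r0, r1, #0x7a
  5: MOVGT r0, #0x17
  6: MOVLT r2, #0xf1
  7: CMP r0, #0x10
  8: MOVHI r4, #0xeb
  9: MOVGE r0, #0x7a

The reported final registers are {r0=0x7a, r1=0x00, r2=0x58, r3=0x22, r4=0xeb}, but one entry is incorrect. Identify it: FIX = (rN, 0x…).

[0] flags=0010 → (cmp)
[1] flags=0010 MI?F → skip
[2] flags=0010 CS?T → r2=0xe4
[3] flags=1001 → (cmp)
[4] flags=1001 VC?F → skip
[5] flags=1001 GT?T → r0=0x17
[6] flags=1001 LT?F → skip
[7] flags=0010 → (cmp)
[8] flags=0010 HI?T → r4=0xeb
[9] flags=0010 GE?T → r0=0x7a

FIX = (r2, 0xe4)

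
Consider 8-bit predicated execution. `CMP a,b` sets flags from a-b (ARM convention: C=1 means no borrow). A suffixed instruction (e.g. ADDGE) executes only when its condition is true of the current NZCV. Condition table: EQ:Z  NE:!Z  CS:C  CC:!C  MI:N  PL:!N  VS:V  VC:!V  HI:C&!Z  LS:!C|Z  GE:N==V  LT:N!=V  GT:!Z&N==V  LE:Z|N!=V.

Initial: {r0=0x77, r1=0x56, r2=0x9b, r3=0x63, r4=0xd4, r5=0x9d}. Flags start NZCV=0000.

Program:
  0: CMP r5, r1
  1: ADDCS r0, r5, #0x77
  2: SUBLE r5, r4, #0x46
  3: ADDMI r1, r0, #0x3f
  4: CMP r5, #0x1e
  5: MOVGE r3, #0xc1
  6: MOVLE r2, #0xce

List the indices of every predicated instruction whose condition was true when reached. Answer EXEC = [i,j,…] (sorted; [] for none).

EXEC = [1,2,6]

0: ✓ CMP  NZCV=0011
1: ✓ ADDCS  r0←0x14
2: ✓ SUBLE  r5←0x8e
3: · ADDMI
4: ✓ CMP  NZCV=0011
5: · MOVGE
6: ✓ MOVLE  r2←0xce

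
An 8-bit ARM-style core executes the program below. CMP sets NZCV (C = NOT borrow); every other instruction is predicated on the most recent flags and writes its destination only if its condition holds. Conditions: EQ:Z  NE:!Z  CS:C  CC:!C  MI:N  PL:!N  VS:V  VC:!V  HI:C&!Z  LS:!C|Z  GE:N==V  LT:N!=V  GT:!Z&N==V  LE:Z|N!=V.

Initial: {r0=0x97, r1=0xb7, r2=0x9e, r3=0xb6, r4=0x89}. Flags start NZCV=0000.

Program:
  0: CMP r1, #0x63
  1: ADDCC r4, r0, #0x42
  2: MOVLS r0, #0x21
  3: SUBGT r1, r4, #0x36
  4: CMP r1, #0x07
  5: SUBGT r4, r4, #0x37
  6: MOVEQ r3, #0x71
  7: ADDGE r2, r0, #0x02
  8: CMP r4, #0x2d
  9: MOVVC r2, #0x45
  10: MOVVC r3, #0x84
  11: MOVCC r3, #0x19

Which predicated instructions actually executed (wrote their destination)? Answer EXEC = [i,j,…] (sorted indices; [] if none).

0: ✓ CMP  NZCV=0011
1: · ADDCC
2: · MOVLS
3: · SUBGT
4: ✓ CMP  NZCV=1010
5: · SUBGT
6: · MOVEQ
7: · ADDGE
8: ✓ CMP  NZCV=0011
9: · MOVVC
10: · MOVVC
11: · MOVCC

EXEC = []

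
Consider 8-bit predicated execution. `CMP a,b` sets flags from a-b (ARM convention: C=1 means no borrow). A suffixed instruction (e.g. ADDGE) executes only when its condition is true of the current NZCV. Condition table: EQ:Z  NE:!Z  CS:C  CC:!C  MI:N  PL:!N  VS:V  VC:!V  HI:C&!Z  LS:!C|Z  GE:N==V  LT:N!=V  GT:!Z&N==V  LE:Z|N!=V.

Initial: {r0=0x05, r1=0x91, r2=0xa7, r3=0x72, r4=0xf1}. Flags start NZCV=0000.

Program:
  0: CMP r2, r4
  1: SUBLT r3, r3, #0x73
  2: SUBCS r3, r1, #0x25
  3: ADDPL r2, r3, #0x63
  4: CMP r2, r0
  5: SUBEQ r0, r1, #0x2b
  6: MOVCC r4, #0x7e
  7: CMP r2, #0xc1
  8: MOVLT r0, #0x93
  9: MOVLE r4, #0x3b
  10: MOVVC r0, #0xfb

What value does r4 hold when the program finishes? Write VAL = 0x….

VAL = 0x3b

0: ✓ CMP  NZCV=1000
1: ✓ SUBLT  r3←0xff
2: · SUBCS
3: · ADDPL
4: ✓ CMP  NZCV=1010
5: · SUBEQ
6: · MOVCC
7: ✓ CMP  NZCV=1000
8: ✓ MOVLT  r0←0x93
9: ✓ MOVLE  r4←0x3b
10: ✓ MOVVC  r0←0xfb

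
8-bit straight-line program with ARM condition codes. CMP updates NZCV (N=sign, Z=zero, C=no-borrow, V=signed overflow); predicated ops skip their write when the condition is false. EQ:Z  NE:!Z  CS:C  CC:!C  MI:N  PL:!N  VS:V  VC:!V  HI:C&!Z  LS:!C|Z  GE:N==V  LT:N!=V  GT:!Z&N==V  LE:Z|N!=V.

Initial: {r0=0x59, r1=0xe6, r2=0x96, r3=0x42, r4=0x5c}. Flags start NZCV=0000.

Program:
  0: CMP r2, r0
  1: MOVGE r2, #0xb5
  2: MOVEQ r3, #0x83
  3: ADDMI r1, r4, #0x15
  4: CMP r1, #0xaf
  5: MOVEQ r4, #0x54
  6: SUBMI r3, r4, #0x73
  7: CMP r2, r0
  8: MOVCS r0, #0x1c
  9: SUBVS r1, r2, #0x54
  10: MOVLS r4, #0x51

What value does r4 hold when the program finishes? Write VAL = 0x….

[0] flags=0011 → (cmp)
[1] flags=0011 GE?F → skip
[2] flags=0011 EQ?F → skip
[3] flags=0011 MI?F → skip
[4] flags=0010 → (cmp)
[5] flags=0010 EQ?F → skip
[6] flags=0010 MI?F → skip
[7] flags=0011 → (cmp)
[8] flags=0011 CS?T → r0=0x1c
[9] flags=0011 VS?T → r1=0x42
[10] flags=0011 LS?F → skip

VAL = 0x5c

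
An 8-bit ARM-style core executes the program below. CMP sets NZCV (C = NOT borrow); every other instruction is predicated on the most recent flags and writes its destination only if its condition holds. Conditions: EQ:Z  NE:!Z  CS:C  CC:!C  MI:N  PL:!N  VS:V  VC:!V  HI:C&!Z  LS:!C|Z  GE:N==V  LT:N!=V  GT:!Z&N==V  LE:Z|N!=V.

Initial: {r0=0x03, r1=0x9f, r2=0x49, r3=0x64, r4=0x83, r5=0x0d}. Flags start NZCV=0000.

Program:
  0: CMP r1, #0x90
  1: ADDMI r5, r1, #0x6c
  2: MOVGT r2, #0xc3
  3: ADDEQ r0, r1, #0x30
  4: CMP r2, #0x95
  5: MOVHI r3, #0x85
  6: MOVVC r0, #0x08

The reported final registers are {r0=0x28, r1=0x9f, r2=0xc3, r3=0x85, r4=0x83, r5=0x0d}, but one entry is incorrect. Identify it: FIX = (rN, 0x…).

0: ✓ CMP  NZCV=0010
1: · ADDMI
2: ✓ MOVGT  r2←0xc3
3: · ADDEQ
4: ✓ CMP  NZCV=0010
5: ✓ MOVHI  r3←0x85
6: ✓ MOVVC  r0←0x08

FIX = (r0, 0x08)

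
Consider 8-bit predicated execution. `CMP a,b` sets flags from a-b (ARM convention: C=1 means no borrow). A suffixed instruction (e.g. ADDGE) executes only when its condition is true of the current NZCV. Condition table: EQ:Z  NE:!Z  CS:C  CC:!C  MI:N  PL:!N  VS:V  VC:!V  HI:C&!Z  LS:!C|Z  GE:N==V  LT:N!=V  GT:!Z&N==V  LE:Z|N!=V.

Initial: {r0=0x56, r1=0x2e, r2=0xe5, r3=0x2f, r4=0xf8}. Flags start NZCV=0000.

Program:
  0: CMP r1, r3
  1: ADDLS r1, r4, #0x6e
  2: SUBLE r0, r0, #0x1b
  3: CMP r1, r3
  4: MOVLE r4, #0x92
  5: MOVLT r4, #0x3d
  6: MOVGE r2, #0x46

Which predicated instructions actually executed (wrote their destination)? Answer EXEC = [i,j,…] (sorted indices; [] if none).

[0] flags=1000 → (cmp)
[1] flags=1000 LS?T → r1=0x66
[2] flags=1000 LE?T → r0=0x3b
[3] flags=0010 → (cmp)
[4] flags=0010 LE?F → skip
[5] flags=0010 LT?F → skip
[6] flags=0010 GE?T → r2=0x46

EXEC = [1,2,6]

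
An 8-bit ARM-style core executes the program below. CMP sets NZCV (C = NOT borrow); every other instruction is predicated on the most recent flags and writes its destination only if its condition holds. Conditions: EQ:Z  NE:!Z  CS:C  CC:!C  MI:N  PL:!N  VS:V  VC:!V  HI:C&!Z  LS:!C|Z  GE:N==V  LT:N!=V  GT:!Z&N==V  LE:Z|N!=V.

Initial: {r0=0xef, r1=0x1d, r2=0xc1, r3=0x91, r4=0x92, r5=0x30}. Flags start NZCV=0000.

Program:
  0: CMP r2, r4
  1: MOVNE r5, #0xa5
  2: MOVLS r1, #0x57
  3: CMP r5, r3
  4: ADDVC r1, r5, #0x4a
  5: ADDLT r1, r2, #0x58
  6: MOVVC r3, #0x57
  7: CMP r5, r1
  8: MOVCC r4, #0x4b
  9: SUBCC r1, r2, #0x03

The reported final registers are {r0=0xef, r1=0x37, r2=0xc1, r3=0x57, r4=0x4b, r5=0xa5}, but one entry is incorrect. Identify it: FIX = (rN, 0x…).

0: ✓ CMP  NZCV=0010
1: ✓ MOVNE  r5←0xa5
2: · MOVLS
3: ✓ CMP  NZCV=0010
4: ✓ ADDVC  r1←0xef
5: · ADDLT
6: ✓ MOVVC  r3←0x57
7: ✓ CMP  NZCV=1000
8: ✓ MOVCC  r4←0x4b
9: ✓ SUBCC  r1←0xbe

FIX = (r1, 0xbe)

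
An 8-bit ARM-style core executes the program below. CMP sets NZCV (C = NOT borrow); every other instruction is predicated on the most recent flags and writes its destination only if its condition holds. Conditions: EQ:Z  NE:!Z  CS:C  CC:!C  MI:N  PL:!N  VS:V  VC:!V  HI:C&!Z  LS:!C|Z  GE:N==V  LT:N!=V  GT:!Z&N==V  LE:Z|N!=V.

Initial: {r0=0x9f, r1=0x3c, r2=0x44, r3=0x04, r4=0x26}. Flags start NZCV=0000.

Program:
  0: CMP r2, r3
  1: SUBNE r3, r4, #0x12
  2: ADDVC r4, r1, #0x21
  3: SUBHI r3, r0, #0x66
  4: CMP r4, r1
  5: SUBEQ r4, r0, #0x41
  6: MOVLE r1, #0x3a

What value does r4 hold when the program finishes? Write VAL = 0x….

0: ✓ CMP  NZCV=0010
1: ✓ SUBNE  r3←0x14
2: ✓ ADDVC  r4←0x5d
3: ✓ SUBHI  r3←0x39
4: ✓ CMP  NZCV=0010
5: · SUBEQ
6: · MOVLE

VAL = 0x5d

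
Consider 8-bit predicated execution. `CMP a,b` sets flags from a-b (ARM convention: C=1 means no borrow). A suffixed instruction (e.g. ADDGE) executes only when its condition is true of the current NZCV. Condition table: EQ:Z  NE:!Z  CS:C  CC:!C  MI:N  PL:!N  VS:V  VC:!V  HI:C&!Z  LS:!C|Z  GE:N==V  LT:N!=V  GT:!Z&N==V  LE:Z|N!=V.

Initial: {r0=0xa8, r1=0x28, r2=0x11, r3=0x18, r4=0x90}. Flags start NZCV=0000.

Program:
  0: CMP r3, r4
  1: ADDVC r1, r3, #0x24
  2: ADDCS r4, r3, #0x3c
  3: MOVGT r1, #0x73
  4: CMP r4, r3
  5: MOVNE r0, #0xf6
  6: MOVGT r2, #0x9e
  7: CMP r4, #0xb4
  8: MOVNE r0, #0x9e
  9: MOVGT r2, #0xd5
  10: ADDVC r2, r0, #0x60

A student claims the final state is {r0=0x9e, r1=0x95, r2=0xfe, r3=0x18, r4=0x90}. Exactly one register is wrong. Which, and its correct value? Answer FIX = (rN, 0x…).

0: ✓ CMP  NZCV=1001
1: · ADDVC
2: · ADDCS
3: ✓ MOVGT  r1←0x73
4: ✓ CMP  NZCV=0011
5: ✓ MOVNE  r0←0xf6
6: · MOVGT
7: ✓ CMP  NZCV=1000
8: ✓ MOVNE  r0←0x9e
9: · MOVGT
10: ✓ ADDVC  r2←0xfe

FIX = (r1, 0x73)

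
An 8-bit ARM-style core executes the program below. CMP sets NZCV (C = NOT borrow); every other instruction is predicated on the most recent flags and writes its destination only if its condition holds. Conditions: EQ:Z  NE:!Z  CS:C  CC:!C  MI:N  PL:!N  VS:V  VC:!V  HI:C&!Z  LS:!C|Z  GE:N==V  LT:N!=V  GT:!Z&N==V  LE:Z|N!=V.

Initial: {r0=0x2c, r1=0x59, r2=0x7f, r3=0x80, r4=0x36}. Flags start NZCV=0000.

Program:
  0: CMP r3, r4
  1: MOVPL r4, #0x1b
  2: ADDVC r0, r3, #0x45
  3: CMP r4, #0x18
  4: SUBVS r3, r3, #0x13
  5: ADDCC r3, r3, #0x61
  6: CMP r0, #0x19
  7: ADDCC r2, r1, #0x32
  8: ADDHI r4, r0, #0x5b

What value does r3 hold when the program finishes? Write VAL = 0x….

[0] flags=0011 → (cmp)
[1] flags=0011 PL?T → r4=0x1b
[2] flags=0011 VC?F → skip
[3] flags=0010 → (cmp)
[4] flags=0010 VS?F → skip
[5] flags=0010 CC?F → skip
[6] flags=0010 → (cmp)
[7] flags=0010 CC?F → skip
[8] flags=0010 HI?T → r4=0x87

VAL = 0x80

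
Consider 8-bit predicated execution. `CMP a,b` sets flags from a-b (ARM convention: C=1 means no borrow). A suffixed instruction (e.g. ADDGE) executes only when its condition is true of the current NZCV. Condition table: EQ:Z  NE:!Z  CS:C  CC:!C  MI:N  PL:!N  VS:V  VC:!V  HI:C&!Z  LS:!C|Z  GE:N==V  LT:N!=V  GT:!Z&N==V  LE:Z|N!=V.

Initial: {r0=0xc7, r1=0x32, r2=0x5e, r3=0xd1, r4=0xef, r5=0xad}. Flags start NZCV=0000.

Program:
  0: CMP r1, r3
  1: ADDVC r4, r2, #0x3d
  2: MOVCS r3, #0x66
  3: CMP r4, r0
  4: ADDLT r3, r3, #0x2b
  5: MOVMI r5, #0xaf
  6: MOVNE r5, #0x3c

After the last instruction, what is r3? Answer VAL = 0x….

[0] flags=0000 → (cmp)
[1] flags=0000 VC?T → r4=0x9b
[2] flags=0000 CS?F → skip
[3] flags=1000 → (cmp)
[4] flags=1000 LT?T → r3=0xfc
[5] flags=1000 MI?T → r5=0xaf
[6] flags=1000 NE?T → r5=0x3c

VAL = 0xfc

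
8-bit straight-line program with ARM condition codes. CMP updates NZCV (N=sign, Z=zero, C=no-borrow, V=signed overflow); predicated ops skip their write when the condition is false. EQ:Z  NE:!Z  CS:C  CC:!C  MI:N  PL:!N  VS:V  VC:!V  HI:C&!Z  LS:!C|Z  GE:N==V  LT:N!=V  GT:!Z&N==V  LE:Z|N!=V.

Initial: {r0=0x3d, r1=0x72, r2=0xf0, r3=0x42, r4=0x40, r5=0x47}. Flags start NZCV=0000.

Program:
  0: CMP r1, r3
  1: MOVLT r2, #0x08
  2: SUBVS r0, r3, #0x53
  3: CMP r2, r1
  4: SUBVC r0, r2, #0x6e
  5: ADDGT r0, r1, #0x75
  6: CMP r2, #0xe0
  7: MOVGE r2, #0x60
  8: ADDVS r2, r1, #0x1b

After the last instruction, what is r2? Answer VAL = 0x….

VAL = 0x60

[0] flags=0010 → (cmp)
[1] flags=0010 LT?F → skip
[2] flags=0010 VS?F → skip
[3] flags=0011 → (cmp)
[4] flags=0011 VC?F → skip
[5] flags=0011 GT?F → skip
[6] flags=0010 → (cmp)
[7] flags=0010 GE?T → r2=0x60
[8] flags=0010 VS?F → skip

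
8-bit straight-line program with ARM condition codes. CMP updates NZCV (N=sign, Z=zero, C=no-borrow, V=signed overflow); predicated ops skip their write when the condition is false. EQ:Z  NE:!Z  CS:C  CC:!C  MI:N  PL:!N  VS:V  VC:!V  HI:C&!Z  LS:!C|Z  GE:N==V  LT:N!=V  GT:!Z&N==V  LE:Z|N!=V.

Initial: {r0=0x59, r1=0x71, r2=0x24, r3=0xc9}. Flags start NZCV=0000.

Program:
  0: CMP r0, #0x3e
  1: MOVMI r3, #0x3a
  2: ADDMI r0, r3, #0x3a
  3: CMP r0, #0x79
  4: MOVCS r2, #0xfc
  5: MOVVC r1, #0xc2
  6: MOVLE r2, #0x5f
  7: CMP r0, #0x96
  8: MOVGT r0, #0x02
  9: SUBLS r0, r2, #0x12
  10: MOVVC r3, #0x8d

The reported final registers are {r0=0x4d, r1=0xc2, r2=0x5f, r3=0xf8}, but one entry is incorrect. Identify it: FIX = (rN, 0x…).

[0] flags=0010 → (cmp)
[1] flags=0010 MI?F → skip
[2] flags=0010 MI?F → skip
[3] flags=1000 → (cmp)
[4] flags=1000 CS?F → skip
[5] flags=1000 VC?T → r1=0xc2
[6] flags=1000 LE?T → r2=0x5f
[7] flags=1001 → (cmp)
[8] flags=1001 GT?T → r0=0x02
[9] flags=1001 LS?T → r0=0x4d
[10] flags=1001 VC?F → skip

FIX = (r3, 0xc9)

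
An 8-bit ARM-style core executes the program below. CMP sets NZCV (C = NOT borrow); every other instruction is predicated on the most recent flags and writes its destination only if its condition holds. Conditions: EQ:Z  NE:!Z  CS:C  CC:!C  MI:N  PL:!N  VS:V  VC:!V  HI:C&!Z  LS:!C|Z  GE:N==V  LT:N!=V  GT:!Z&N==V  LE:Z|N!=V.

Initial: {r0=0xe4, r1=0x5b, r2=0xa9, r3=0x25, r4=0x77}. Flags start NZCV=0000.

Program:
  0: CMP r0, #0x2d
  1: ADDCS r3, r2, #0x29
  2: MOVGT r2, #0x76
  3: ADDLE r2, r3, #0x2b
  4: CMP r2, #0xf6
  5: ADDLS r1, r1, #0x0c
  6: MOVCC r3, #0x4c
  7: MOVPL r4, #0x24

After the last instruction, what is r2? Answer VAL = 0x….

0: ✓ CMP  NZCV=1010
1: ✓ ADDCS  r3←0xd2
2: · MOVGT
3: ✓ ADDLE  r2←0xfd
4: ✓ CMP  NZCV=0010
5: · ADDLS
6: · MOVCC
7: ✓ MOVPL  r4←0x24

VAL = 0xfd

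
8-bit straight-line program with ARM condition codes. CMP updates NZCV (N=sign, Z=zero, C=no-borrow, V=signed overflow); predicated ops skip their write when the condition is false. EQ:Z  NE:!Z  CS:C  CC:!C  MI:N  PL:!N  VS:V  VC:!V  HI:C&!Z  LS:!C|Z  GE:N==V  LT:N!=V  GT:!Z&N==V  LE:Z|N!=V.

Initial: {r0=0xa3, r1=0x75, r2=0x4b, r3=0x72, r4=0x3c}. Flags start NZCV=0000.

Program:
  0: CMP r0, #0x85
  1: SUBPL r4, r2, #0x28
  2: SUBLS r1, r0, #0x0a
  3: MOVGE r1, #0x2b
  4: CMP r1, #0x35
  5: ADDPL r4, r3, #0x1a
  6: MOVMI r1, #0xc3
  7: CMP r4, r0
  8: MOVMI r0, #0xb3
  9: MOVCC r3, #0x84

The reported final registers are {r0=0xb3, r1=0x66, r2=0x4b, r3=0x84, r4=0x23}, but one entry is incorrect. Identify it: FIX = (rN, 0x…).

FIX = (r1, 0xc3)

[0] flags=0010 → (cmp)
[1] flags=0010 PL?T → r4=0x23
[2] flags=0010 LS?F → skip
[3] flags=0010 GE?T → r1=0x2b
[4] flags=1000 → (cmp)
[5] flags=1000 PL?F → skip
[6] flags=1000 MI?T → r1=0xc3
[7] flags=1001 → (cmp)
[8] flags=1001 MI?T → r0=0xb3
[9] flags=1001 CC?T → r3=0x84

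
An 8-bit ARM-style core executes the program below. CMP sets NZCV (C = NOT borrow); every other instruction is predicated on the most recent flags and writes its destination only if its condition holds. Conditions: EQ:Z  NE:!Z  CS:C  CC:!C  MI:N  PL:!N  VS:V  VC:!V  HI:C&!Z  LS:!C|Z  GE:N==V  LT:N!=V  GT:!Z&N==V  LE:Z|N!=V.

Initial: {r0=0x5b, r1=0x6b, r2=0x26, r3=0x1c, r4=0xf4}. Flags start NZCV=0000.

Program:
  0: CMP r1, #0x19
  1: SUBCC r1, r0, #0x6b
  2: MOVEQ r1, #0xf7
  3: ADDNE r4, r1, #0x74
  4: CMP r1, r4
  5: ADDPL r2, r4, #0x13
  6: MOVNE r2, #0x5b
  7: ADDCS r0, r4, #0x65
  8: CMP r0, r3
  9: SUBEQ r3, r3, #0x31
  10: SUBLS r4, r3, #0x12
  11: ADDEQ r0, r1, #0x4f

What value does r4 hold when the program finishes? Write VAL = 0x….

[0] flags=0010 → (cmp)
[1] flags=0010 CC?F → skip
[2] flags=0010 EQ?F → skip
[3] flags=0010 NE?T → r4=0xdf
[4] flags=1001 → (cmp)
[5] flags=1001 PL?F → skip
[6] flags=1001 NE?T → r2=0x5b
[7] flags=1001 CS?F → skip
[8] flags=0010 → (cmp)
[9] flags=0010 EQ?F → skip
[10] flags=0010 LS?F → skip
[11] flags=0010 EQ?F → skip

VAL = 0xdf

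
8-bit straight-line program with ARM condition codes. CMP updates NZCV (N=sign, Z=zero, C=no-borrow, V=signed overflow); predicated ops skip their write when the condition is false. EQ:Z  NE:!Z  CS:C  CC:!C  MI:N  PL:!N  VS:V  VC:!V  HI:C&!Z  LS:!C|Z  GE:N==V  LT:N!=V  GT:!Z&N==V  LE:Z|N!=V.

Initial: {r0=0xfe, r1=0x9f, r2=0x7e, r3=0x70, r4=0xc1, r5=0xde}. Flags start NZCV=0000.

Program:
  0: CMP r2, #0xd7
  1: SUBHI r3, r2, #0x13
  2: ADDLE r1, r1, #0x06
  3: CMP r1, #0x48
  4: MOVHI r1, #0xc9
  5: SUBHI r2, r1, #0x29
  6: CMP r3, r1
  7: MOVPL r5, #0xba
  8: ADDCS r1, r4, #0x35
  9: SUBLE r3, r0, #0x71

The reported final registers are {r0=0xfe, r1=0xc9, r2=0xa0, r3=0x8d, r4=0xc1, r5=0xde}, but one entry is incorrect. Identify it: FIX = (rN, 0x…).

FIX = (r3, 0x70)

0: ✓ CMP  NZCV=1001
1: · SUBHI
2: · ADDLE
3: ✓ CMP  NZCV=0011
4: ✓ MOVHI  r1←0xc9
5: ✓ SUBHI  r2←0xa0
6: ✓ CMP  NZCV=1001
7: · MOVPL
8: · ADDCS
9: · SUBLE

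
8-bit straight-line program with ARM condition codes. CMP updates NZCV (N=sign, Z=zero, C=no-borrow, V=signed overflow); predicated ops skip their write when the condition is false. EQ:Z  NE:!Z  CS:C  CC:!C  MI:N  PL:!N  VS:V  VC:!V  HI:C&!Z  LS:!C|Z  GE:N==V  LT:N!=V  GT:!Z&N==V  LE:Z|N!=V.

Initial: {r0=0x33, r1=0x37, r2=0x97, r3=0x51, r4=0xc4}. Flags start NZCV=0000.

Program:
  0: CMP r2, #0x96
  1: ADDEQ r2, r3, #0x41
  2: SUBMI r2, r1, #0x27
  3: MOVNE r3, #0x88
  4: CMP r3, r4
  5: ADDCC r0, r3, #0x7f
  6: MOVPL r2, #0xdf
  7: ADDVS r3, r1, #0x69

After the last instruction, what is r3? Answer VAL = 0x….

[0] flags=0010 → (cmp)
[1] flags=0010 EQ?F → skip
[2] flags=0010 MI?F → skip
[3] flags=0010 NE?T → r3=0x88
[4] flags=1000 → (cmp)
[5] flags=1000 CC?T → r0=0x07
[6] flags=1000 PL?F → skip
[7] flags=1000 VS?F → skip

VAL = 0x88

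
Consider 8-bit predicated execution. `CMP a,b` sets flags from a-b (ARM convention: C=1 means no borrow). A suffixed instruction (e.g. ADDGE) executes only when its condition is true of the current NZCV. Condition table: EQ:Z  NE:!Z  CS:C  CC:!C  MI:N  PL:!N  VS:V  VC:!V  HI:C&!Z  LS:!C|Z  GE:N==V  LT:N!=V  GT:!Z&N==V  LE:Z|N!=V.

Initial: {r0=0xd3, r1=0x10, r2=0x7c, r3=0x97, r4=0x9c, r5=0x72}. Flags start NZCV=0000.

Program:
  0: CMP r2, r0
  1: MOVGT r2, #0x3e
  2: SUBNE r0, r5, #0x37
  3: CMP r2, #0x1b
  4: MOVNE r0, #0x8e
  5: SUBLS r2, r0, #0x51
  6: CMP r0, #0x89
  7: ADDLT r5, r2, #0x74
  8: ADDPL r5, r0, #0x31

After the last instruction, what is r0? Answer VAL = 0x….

0: ✓ CMP  NZCV=1001
1: ✓ MOVGT  r2←0x3e
2: ✓ SUBNE  r0←0x3b
3: ✓ CMP  NZCV=0010
4: ✓ MOVNE  r0←0x8e
5: · SUBLS
6: ✓ CMP  NZCV=0010
7: · ADDLT
8: ✓ ADDPL  r5←0xbf

VAL = 0x8e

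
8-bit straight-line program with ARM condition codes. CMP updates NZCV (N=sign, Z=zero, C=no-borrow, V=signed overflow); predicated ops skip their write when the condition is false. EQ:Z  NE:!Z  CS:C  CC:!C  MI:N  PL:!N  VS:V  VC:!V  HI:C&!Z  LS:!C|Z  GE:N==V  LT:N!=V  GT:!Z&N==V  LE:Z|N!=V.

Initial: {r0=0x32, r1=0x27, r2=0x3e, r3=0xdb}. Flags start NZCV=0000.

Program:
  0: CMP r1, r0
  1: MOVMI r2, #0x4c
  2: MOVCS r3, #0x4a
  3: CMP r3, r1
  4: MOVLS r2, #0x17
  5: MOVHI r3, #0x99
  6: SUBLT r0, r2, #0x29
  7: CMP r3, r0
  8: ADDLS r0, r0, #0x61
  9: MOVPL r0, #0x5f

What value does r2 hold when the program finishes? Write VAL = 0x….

0: ✓ CMP  NZCV=1000
1: ✓ MOVMI  r2←0x4c
2: · MOVCS
3: ✓ CMP  NZCV=1010
4: · MOVLS
5: ✓ MOVHI  r3←0x99
6: ✓ SUBLT  r0←0x23
7: ✓ CMP  NZCV=0011
8: · ADDLS
9: ✓ MOVPL  r0←0x5f

VAL = 0x4c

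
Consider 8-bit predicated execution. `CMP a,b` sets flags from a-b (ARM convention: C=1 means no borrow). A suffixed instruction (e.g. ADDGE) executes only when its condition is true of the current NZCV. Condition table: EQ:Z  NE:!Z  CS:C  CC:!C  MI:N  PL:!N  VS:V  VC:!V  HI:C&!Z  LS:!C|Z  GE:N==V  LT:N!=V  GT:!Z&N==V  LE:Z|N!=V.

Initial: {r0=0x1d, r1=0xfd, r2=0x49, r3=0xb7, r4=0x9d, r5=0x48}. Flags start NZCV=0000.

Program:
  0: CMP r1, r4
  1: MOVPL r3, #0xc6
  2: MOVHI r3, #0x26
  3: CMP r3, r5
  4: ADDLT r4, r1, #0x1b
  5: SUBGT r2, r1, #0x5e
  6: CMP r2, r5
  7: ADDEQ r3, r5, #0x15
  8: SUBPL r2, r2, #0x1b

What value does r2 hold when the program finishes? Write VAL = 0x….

VAL = 0x2e

[0] flags=0010 → (cmp)
[1] flags=0010 PL?T → r3=0xc6
[2] flags=0010 HI?T → r3=0x26
[3] flags=1000 → (cmp)
[4] flags=1000 LT?T → r4=0x18
[5] flags=1000 GT?F → skip
[6] flags=0010 → (cmp)
[7] flags=0010 EQ?F → skip
[8] flags=0010 PL?T → r2=0x2e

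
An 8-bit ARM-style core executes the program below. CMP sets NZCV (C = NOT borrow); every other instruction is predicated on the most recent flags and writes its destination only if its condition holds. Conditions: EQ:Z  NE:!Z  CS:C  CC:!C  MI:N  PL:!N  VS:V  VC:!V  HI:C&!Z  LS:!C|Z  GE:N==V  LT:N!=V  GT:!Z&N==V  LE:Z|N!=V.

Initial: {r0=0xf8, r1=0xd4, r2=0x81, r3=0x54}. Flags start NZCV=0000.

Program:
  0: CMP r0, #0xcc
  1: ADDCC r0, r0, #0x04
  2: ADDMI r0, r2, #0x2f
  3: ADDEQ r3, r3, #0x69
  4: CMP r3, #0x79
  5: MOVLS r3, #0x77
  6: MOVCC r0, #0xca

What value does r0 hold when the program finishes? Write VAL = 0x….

[0] flags=0010 → (cmp)
[1] flags=0010 CC?F → skip
[2] flags=0010 MI?F → skip
[3] flags=0010 EQ?F → skip
[4] flags=1000 → (cmp)
[5] flags=1000 LS?T → r3=0x77
[6] flags=1000 CC?T → r0=0xca

VAL = 0xca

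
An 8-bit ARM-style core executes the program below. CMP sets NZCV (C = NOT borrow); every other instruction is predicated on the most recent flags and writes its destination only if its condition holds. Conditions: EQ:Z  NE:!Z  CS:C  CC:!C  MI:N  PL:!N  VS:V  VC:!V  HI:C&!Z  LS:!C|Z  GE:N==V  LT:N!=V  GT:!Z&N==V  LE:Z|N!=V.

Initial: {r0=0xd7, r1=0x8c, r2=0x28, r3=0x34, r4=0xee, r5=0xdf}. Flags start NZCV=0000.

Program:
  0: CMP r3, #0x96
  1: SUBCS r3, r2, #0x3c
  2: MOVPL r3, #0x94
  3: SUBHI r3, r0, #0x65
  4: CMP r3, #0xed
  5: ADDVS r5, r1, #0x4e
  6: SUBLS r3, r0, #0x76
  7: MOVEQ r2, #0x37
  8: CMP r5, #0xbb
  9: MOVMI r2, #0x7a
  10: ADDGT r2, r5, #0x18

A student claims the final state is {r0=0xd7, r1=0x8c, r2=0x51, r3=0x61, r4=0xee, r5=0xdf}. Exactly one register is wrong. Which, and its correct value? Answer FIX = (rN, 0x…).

0: ✓ CMP  NZCV=1001
1: · SUBCS
2: · MOVPL
3: · SUBHI
4: ✓ CMP  NZCV=0000
5: · ADDVS
6: ✓ SUBLS  r3←0x61
7: · MOVEQ
8: ✓ CMP  NZCV=0010
9: · MOVMI
10: ✓ ADDGT  r2←0xf7

FIX = (r2, 0xf7)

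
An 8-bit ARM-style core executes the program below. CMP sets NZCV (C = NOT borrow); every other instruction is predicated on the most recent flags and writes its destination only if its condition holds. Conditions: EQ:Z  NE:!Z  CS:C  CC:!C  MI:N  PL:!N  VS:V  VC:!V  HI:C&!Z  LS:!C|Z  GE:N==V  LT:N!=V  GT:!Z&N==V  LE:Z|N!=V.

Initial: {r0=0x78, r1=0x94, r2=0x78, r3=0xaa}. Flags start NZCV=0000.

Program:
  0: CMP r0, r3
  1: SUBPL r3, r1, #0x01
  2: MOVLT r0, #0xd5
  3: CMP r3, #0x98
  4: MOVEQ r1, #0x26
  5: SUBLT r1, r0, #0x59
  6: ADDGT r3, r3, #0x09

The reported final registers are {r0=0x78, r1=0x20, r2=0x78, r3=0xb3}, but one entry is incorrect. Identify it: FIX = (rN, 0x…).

FIX = (r1, 0x94)

0: ✓ CMP  NZCV=1001
1: · SUBPL
2: · MOVLT
3: ✓ CMP  NZCV=0010
4: · MOVEQ
5: · SUBLT
6: ✓ ADDGT  r3←0xb3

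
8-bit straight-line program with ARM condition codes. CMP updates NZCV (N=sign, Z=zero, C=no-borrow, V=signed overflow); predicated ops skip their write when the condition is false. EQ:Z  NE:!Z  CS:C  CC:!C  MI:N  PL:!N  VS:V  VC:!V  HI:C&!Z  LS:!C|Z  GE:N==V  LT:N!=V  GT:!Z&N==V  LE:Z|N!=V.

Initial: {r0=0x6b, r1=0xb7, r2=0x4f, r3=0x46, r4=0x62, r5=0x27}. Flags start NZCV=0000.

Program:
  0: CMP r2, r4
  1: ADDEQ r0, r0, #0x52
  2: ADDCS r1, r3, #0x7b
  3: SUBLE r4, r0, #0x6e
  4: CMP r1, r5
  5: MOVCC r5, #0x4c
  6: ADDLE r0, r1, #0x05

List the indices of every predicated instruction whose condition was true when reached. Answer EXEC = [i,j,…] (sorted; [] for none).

EXEC = [3,6]

0: ✓ CMP  NZCV=1000
1: · ADDEQ
2: · ADDCS
3: ✓ SUBLE  r4←0xfd
4: ✓ CMP  NZCV=1010
5: · MOVCC
6: ✓ ADDLE  r0←0xbc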